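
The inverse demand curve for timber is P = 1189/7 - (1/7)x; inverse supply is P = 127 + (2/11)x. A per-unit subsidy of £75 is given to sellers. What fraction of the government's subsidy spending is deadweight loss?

DWL / government spending = 7/22

Pre-subsidy: 1189/7 - (1/7)x = 127 + (2/11)x gives x* = 132 and P* = 151.
With the subsidy, sellers receive Ps = Pb + 75 for each unit, where Pb is the price buyers pay.
On the curves, Pb = 1189/7 - (1/7)x and Ps = 127 + (2/11)x; the wedge Ps − Pb = 75 gives 127 + (2/11)x − (1189/7 - (1/7)x) = 75, so x' = 363.
Then Pb = 1189/7 − (1/7)·363 = 118 and Ps = 127 + (2/11)·363 = 193.
ΔCS = ½(132 + 363)(151 − 118) = 8167.5; ΔPS = ½(132 + 363)(193 − 151) = 10395.
Government spending = 75 × 363 = 27225.
DWL = ½ × 75 × (363 − 132) = 8662.5; fraction = 8662.5 / 27225 = 7/22.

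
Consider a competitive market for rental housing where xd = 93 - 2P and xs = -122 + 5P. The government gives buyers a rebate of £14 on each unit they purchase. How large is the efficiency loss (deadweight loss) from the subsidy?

Pre-subsidy: 93 - 2P = -122 + 5P gives P* = 215/7, x* = 221/7.
With the rebate, buyers effectively pay Pb = Ps − 14, where Ps is the price sellers receive.
Demand in terms of Ps becomes xd = 93 − 2(Ps − 14) = 121 - 2Ps. Setting this equal to supply: 121 - 2Ps = -122 + 5Ps, so Ps = 243/7.
Buyers pay Pb = 243/7 − 14 = 145/7; x' = -122 + 5·(243/7) = 361/7.
The subsidy expands output by 361/7 − 221/7 = 20 past the efficient level; on those units the gap between marginal cost and willingness to pay runs from 0 up to 14.
DWL = ½ × 14 × 20 = 140.

Deadweight loss = £140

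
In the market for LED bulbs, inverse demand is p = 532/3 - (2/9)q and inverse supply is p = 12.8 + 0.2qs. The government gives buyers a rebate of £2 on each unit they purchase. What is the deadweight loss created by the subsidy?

Pre-subsidy: 532/3 - (2/9)q = 12.8 + 0.2q gives q* = 7404/19 and p* = 1724/19.
With the rebate, buyers effectively pay pb = ps − 2, where ps is the price sellers receive.
On the curves, pb = 532/3 - (2/9)q and ps = 12.8 + 0.2q; the wedge ps − pb = 2 gives 12.8 + 0.2q − (532/3 - (2/9)q) = 2, so q' = 7494/19.
Then pb = 532/3 − (2/9)·(7494/19) = 1704/19 and ps = 12.8 + 0.2·(7494/19) = 1742/19.
The subsidy expands output by 7494/19 − 7404/19 = 90/19 past the efficient level; on those units the gap between marginal cost and willingness to pay runs from 0 up to 2.
DWL = ½ × 2 × 90/19 = 90/19.

Deadweight loss = 90/19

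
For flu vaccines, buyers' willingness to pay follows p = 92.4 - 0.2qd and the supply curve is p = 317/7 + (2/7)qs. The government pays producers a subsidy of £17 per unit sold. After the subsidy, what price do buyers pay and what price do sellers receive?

Buyers pay £66; sellers receive £83

Pre-subsidy: 92.4 - 0.2q = 317/7 + (2/7)q gives q* = 97 and p* = 73.
With the subsidy, sellers receive ps = pb + 17 for each unit, where pb is the price buyers pay.
On the curves, pb = 92.4 - 0.2q and ps = 317/7 + (2/7)q; the wedge ps − pb = 17 gives 317/7 + (2/7)q − (92.4 - 0.2q) = 17, so q' = 132.
Then pb = 92.4 − 0.2·132 = 66 and ps = 317/7 + (2/7)·132 = 83.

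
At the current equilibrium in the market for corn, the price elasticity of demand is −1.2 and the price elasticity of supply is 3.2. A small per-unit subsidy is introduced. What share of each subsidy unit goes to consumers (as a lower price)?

For a small subsidy around the equilibrium, the benefit split depends on the relative slopes, which at a point are proportional to the elasticities.
Buyer share = εs/(εs + |εd|) = 3.2/(3.2 + 1.2) = 8/11; seller share = |εd|/(εs + |εd|) = 3/11.

Consumer share = 8/11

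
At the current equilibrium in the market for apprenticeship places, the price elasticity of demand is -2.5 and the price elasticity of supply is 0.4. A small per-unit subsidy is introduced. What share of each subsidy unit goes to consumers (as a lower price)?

For a small subsidy around the equilibrium, the benefit split depends on the relative slopes, which at a point are proportional to the elasticities.
Buyer share = εs/(εs + |εd|) = 0.4/(0.4 + 2.5) = 4/29; seller share = |εd|/(εs + |εd|) = 25/29.

Consumer share = 4/29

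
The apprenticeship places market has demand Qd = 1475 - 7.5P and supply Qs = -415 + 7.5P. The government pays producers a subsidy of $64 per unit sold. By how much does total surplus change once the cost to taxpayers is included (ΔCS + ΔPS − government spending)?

Net change in total surplus = -$7680

Pre-subsidy: 1475 - 7.5P = -415 + 7.5P gives P* = 126, Q* = 530.
With the subsidy, sellers receive Ps = Pb + 64 for each unit, where Pb is the price buyers pay.
Supply in terms of Pb becomes Qs = -415 + 7.5(Pb + 64) = 65 + 7.5Pb. Setting this equal to demand: 1475 - 7.5Pb = 65 + 7.5Pb, so Pb = 94.
Sellers receive Ps = 94 + 64 = 158; Q' = 1475 − 7.5·94 = 770.
ΔCS = ½(530 + 770)(126 − 94) = 20800; ΔPS = ½(530 + 770)(158 − 126) = 20800.
Government spending = 64 × 770 = 49280.
Net change = 20800 + 20800 − 49280 = -7680. The loss equals the DWL triangle ½·64·240.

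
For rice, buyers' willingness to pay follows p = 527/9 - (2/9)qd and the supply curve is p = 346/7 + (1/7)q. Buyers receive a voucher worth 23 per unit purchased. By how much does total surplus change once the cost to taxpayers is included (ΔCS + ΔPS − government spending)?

Pre-subsidy: 527/9 - (2/9)q = 346/7 + (1/7)q gives q* = 25 and p* = 53.
With the rebate, buyers effectively pay pb = ps − 23, where ps is the price sellers receive.
On the curves, pb = 527/9 - (2/9)q and ps = 346/7 + (1/7)q; the wedge ps − pb = 23 gives 346/7 + (1/7)q − (527/9 - (2/9)q) = 23, so q' = 88.
Then pb = 527/9 − (2/9)·88 = 39 and ps = 346/7 + (1/7)·88 = 62.
ΔCS = ½(25 + 88)(53 − 39) = 791; ΔPS = ½(25 + 88)(62 − 53) = 508.5.
Government spending = 23 × 88 = 2024.
Net change = 791 + 508.5 − 2024 = -724.5. The loss equals the DWL triangle ½·23·63.

Net change in total surplus = -724.5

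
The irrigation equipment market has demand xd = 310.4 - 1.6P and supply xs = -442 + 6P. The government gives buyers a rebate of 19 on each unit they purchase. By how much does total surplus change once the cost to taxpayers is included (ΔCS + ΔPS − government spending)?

Pre-subsidy: 310.4 - 1.6P = -442 + 6P gives P* = 99, x* = 152.
With the rebate, buyers effectively pay Pb = Ps − 19, where Ps is the price sellers receive.
Demand in terms of Ps becomes xd = 310.4 − 1.6(Ps − 19) = 340.8 - 1.6Ps. Setting this equal to supply: 340.8 - 1.6Ps = -442 + 6Ps, so Ps = 103.
Buyers pay Pb = 103 − 19 = 84; x' = -442 + 6·103 = 176.
ΔCS = ½(152 + 176)(99 − 84) = 2460; ΔPS = ½(152 + 176)(103 − 99) = 656.
Government spending = 19 × 176 = 3344.
Net change = 2460 + 656 − 3344 = -228. The loss equals the DWL triangle ½·19·24.

Net change in total surplus = -228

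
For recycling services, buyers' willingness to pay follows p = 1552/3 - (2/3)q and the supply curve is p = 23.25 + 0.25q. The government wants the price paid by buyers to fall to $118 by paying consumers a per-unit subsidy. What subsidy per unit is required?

At a buyer price of 118, quantity demanded is 776 − 1.5·118 = 599.
Sellers supply 599 only when they receive ps = 23.25 + 0.25·599 = 173.
s = ps − pb = 173 − 118 = 55.

Required subsidy s = $55 per unit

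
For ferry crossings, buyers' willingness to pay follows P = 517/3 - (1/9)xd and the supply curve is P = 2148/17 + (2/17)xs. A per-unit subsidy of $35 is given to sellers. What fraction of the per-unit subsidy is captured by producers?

Producer share = 18/35

Pre-subsidy: 517/3 - (1/9)x = 2148/17 + (2/17)x gives x* = 201 and P* = 150.
With the subsidy, sellers receive Ps = Pb + 35 for each unit, where Pb is the price buyers pay.
On the curves, Pb = 517/3 - (1/9)x and Ps = 2148/17 + (2/17)x; the wedge Ps − Pb = 35 gives 2148/17 + (2/17)x − (517/3 - (1/9)x) = 35, so x' = 354.
Then Pb = 517/3 − (1/9)·354 = 133 and Ps = 2148/17 + (2/17)·354 = 168.
Buyers' price falls by P* − Pb = 150 − 133 = 17; sellers' price rises by Ps − P* = 168 − 150 = 18.
So producers capture 18/35 = 18/35 of each unit of subsidy.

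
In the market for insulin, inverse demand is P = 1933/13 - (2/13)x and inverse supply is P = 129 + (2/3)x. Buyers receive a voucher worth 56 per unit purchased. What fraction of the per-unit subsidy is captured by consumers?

Pre-subsidy: 1933/13 - (2/13)x = 129 + (2/3)x gives x* = 24 and P* = 145.
With the rebate, buyers effectively pay Pb = Ps − 56, where Ps is the price sellers receive.
On the curves, Pb = 1933/13 - (2/13)x and Ps = 129 + (2/3)x; the wedge Ps − Pb = 56 gives 129 + (2/3)x − (1933/13 - (2/13)x) = 56, so x' = 92.25.
Then Pb = 1933/13 − (2/13)·92.25 = 134.5 and Ps = 129 + (2/3)·92.25 = 190.5.
Buyers' price falls by P* − Pb = 145 − 134.5 = 10.5; sellers' price rises by Ps − P* = 190.5 − 145 = 45.5.
So consumers capture 10.5/56 = 0.1875 of each unit of subsidy.

Consumer share = 0.1875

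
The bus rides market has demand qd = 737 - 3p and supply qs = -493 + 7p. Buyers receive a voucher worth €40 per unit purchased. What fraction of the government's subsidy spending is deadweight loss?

DWL / government spending = 21/226

Pre-subsidy: 737 - 3p = -493 + 7p gives p* = 123, q* = 368.
With the rebate, buyers effectively pay pb = ps − 40, where ps is the price sellers receive.
Demand in terms of ps becomes qd = 737 − 3(ps − 40) = 857 - 3ps. Setting this equal to supply: 857 - 3ps = -493 + 7ps, so ps = 135.
Buyers pay pb = 135 − 40 = 95; q' = -493 + 7·135 = 452.
ΔCS = ½(368 + 452)(123 − 95) = 11480; ΔPS = ½(368 + 452)(135 − 123) = 4920.
Government spending = 40 × 452 = 18080.
DWL = ½ × 40 × (452 − 368) = 1680; fraction = 1680 / 18080 = 21/226.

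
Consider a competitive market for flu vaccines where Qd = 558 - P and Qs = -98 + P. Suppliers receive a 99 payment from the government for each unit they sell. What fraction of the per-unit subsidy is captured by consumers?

Consumer share = 0.5

Pre-subsidy: 558 - P = -98 + P gives P* = 328, Q* = 230.
With the subsidy, sellers receive Ps = Pb + 99 for each unit, where Pb is the price buyers pay.
Supply in terms of Pb becomes Qs = -98 + 1(Pb + 99) = 1 + Pb. Setting this equal to demand: 558 - Pb = 1 + Pb, so Pb = 278.5.
Sellers receive Ps = 278.5 + 99 = 377.5; Q' = 558 − 1·278.5 = 279.5.
Buyers' price falls by P* − Pb = 328 − 278.5 = 49.5; sellers' price rises by Ps − P* = 377.5 − 328 = 49.5.
So consumers capture 49.5/99 = 0.5 of each unit of subsidy.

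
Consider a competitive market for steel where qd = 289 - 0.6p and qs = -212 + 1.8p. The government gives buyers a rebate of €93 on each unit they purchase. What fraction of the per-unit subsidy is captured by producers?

Pre-subsidy: 289 - 0.6p = -212 + 1.8p gives p* = 208.75, q* = 163.75.
With the rebate, buyers effectively pay pb = ps − 93, where ps is the price sellers receive.
Demand in terms of ps becomes qd = 289 − 0.6(ps − 93) = 344.8 - 0.6ps. Setting this equal to supply: 344.8 - 0.6ps = -212 + 1.8ps, so ps = 232.
Buyers pay pb = 232 − 93 = 139; q' = -212 + 1.8·232 = 205.6.
Buyers' price falls by p* − pb = 208.75 − 139 = 69.75; sellers' price rises by ps − p* = 232 − 208.75 = 23.25.
So producers capture 23.25/93 = 0.25 of each unit of subsidy.

Producer share = 0.25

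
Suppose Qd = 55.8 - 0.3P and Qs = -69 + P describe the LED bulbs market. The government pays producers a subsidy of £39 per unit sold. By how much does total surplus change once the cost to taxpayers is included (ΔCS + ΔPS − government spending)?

Net change in total surplus = -£175.5

Pre-subsidy: 55.8 - 0.3P = -69 + P gives P* = 96, Q* = 27.
With the subsidy, sellers receive Ps = Pb + 39 for each unit, where Pb is the price buyers pay.
Supply in terms of Pb becomes Qs = -69 + 1(Pb + 39) = -30 + Pb. Setting this equal to demand: 55.8 - 0.3Pb = -30 + Pb, so Pb = 66.
Sellers receive Ps = 66 + 39 = 105; Q' = 55.8 − 0.3·66 = 36.
ΔCS = ½(27 + 36)(96 − 66) = 945; ΔPS = ½(27 + 36)(105 − 96) = 283.5.
Government spending = 39 × 36 = 1404.
Net change = 945 + 283.5 − 1404 = -175.5. The loss equals the DWL triangle ½·39·9.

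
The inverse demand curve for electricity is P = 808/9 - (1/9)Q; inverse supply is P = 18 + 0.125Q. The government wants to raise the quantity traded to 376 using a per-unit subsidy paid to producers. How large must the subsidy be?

At Q = 376, from the demand curve buyers pay Pb = 808/9 − (1/9)·376 = 48; from the supply curve sellers need Ps = 18 + 0.125·376 = 65.
The subsidy must fill the gap: s = Ps − Pb = 65 − 48 = 17.

Required subsidy s = 17 per unit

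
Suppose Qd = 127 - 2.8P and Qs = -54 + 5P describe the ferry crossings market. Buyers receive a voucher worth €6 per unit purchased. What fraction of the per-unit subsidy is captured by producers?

Producer share = 14/39

Pre-subsidy: 127 - 2.8P = -54 + 5P gives P* = 905/39, Q* = 2419/39.
With the rebate, buyers effectively pay Pb = Ps − 6, where Ps is the price sellers receive.
Demand in terms of Ps becomes Qd = 127 − 2.8(Ps − 6) = 143.8 - 2.8Ps. Setting this equal to supply: 143.8 - 2.8Ps = -54 + 5Ps, so Ps = 989/39.
Buyers pay Pb = 989/39 − 6 = 755/39; Q' = -54 + 5·(989/39) = 2839/39.
Buyers' price falls by P* − Pb = 905/39 − 755/39 = 50/13; sellers' price rises by Ps − P* = 989/39 − 905/39 = 28/13.
So producers capture (28/13)/6 = 14/39 of each unit of subsidy.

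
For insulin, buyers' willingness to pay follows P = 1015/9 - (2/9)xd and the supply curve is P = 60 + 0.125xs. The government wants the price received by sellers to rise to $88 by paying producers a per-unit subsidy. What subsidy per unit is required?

At a seller price of 88, quantity supplied is -480 + 8·88 = 224.
Buyers absorb 224 only when they pay Pb = 1015/9 − (2/9)·224 = 63.
s = Ps − Pb = 88 − 63 = 25.

Required subsidy s = $25 per unit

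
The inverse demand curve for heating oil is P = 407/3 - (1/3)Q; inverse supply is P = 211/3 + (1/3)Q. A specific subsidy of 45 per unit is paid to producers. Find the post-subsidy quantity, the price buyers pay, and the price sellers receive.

Pre-subsidy: 407/3 - (1/3)Q = 211/3 + (1/3)Q gives Q* = 98 and P* = 103.
With the subsidy, sellers receive Ps = Pb + 45 for each unit, where Pb is the price buyers pay.
On the curves, Pb = 407/3 - (1/3)Q and Ps = 211/3 + (1/3)Q; the wedge Ps − Pb = 45 gives 211/3 + (1/3)Q − (407/3 - (1/3)Q) = 45, so Q' = 165.5.
Then Pb = 407/3 − (1/3)·165.5 = 80.5 and Ps = 211/3 + (1/3)·165.5 = 125.5.

Q' = 165.5; buyers pay 80.5; sellers receive 125.5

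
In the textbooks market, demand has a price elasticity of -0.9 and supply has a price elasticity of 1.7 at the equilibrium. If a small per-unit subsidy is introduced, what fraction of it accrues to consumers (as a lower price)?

Consumer share = 17/26

For a small subsidy around the equilibrium, the benefit split depends on the relative slopes, which at a point are proportional to the elasticities.
Buyer share = εs/(εs + |εd|) = 1.7/(1.7 + 0.9) = 17/26; seller share = |εd|/(εs + |εd|) = 9/26.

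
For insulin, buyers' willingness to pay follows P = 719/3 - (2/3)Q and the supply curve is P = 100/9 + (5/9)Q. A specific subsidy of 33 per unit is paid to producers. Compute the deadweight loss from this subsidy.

Deadweight loss = 445.5

Pre-subsidy: 719/3 - (2/3)Q = 100/9 + (5/9)Q gives Q* = 187 and P* = 115.
With the subsidy, sellers receive Ps = Pb + 33 for each unit, where Pb is the price buyers pay.
On the curves, Pb = 719/3 - (2/3)Q and Ps = 100/9 + (5/9)Q; the wedge Ps − Pb = 33 gives 100/9 + (5/9)Q − (719/3 - (2/3)Q) = 33, so Q' = 214.
Then Pb = 719/3 − (2/3)·214 = 97 and Ps = 100/9 + (5/9)·214 = 130.
The subsidy expands output by 214 − 187 = 27 past the efficient level; on those units the gap between marginal cost and willingness to pay runs from 0 up to 33.
DWL = ½ × 33 × 27 = 445.5.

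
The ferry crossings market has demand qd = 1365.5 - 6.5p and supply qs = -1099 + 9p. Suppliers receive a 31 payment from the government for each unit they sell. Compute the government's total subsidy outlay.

Government cost = 13919

Pre-subsidy: 1365.5 - 6.5p = -1099 + 9p gives p* = 159, q* = 332.
With the subsidy, sellers receive ps = pb + 31 for each unit, where pb is the price buyers pay.
Supply in terms of pb becomes qs = -1099 + 9(pb + 31) = -820 + 9pb. Setting this equal to demand: 1365.5 - 6.5pb = -820 + 9pb, so pb = 141.
Sellers receive ps = 141 + 31 = 172; q' = 1365.5 − 6.5·141 = 449.
Government outlay = subsidy × quantity = 31 × 449 = 13919.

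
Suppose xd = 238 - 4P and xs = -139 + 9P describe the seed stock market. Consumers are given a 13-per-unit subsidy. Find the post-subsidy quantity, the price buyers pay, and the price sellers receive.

Pre-subsidy: 238 - 4P = -139 + 9P gives P* = 29, x* = 122.
With the rebate, buyers effectively pay Pb = Ps − 13, where Ps is the price sellers receive.
Demand in terms of Ps becomes xd = 238 − 4(Ps − 13) = 290 - 4Ps. Setting this equal to supply: 290 - 4Ps = -139 + 9Ps, so Ps = 33.
Buyers pay Pb = 33 − 13 = 20; x' = -139 + 9·33 = 158.

x' = 158; buyers pay 20; sellers receive 33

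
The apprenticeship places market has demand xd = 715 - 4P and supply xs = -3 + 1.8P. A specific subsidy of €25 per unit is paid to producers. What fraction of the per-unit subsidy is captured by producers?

Pre-subsidy: 715 - 4P = -3 + 1.8P gives P* = 3590/29, x* = 6375/29.
With the subsidy, sellers receive Ps = Pb + 25 for each unit, where Pb is the price buyers pay.
Supply in terms of Pb becomes xs = -3 + 1.8(Pb + 25) = 42 + 1.8Pb. Setting this equal to demand: 715 - 4Pb = 42 + 1.8Pb, so Pb = 3365/29.
Sellers receive Ps = 3365/29 + 25 = 4090/29; x' = 715 − 4·(3365/29) = 7275/29.
Buyers' price falls by P* − Pb = 3590/29 − 3365/29 = 225/29; sellers' price rises by Ps − P* = 4090/29 − 3590/29 = 500/29.
So producers capture (500/29)/25 = 20/29 of each unit of subsidy.

Producer share = 20/29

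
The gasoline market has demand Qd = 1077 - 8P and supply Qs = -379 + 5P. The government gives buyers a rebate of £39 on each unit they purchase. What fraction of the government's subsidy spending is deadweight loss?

Pre-subsidy: 1077 - 8P = -379 + 5P gives P* = 112, Q* = 181.
With the rebate, buyers effectively pay Pb = Ps − 39, where Ps is the price sellers receive.
Demand in terms of Ps becomes Qd = 1077 − 8(Ps − 39) = 1389 - 8Ps. Setting this equal to supply: 1389 - 8Ps = -379 + 5Ps, so Ps = 136.
Buyers pay Pb = 136 − 39 = 97; Q' = -379 + 5·136 = 301.
ΔCS = ½(181 + 301)(112 − 97) = 3615; ΔPS = ½(181 + 301)(136 − 112) = 5784.
Government spending = 39 × 301 = 11739.
DWL = ½ × 39 × (301 − 181) = 2340; fraction = 2340 / 11739 = 60/301.

DWL / government spending = 60/301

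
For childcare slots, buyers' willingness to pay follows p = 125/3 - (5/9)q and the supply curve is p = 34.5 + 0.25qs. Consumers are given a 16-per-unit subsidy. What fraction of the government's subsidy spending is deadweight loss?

Pre-subsidy: 125/3 - (5/9)q = 34.5 + 0.25q gives q* = 258/29 and p* = 1065/29.
With the rebate, buyers effectively pay pb = ps − 16, where ps is the price sellers receive.
On the curves, pb = 125/3 - (5/9)q and ps = 34.5 + 0.25q; the wedge ps − pb = 16 gives 34.5 + 0.25q − (125/3 - (5/9)q) = 16, so q' = 834/29.
Then pb = 125/3 − (5/9)·(834/29) = 745/29 and ps = 34.5 + 0.25·(834/29) = 1209/29.
ΔCS = ½(258/29 + 834/29)(1065/29 − 745/29) = 174720/841; ΔPS = ½(258/29 + 834/29)(1209/29 − 1065/29) = 78624/841.
Government spending = 16 × 834/29 = 13344/29.
DWL = ½ × 16 × (834/29 − 258/29) = 4608/29; fraction = (4608/29) / (13344/29) = 48/139.

DWL / government spending = 48/139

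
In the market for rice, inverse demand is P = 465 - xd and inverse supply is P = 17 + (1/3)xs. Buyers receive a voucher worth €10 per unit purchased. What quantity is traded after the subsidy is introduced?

x' = 343.5

Pre-subsidy: 465 - x = 17 + (1/3)x gives x* = 336 and P* = 129.
With the rebate, buyers effectively pay Pb = Ps − 10, where Ps is the price sellers receive.
On the curves, Pb = 465 - x and Ps = 17 + (1/3)x; the wedge Ps − Pb = 10 gives 17 + (1/3)x − (465 - x) = 10, so x' = 343.5.
Then Pb = 465 − 1·343.5 = 121.5 and Ps = 17 + (1/3)·343.5 = 131.5.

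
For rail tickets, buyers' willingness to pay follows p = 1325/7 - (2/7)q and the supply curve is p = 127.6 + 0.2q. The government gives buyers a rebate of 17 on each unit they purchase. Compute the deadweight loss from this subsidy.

Deadweight loss = 297.5

Pre-subsidy: 1325/7 - (2/7)q = 127.6 + 0.2q gives q* = 127 and p* = 153.
With the rebate, buyers effectively pay pb = ps − 17, where ps is the price sellers receive.
On the curves, pb = 1325/7 - (2/7)q and ps = 127.6 + 0.2q; the wedge ps − pb = 17 gives 127.6 + 0.2q − (1325/7 - (2/7)q) = 17, so q' = 162.
Then pb = 1325/7 − (2/7)·162 = 143 and ps = 127.6 + 0.2·162 = 160.
The subsidy expands output by 162 − 127 = 35 past the efficient level; on those units the gap between marginal cost and willingness to pay runs from 0 up to 17.
DWL = ½ × 17 × 35 = 297.5.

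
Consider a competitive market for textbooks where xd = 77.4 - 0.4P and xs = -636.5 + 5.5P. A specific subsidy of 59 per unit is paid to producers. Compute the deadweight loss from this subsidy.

Deadweight loss = 649

Pre-subsidy: 77.4 - 0.4P = -636.5 + 5.5P gives P* = 121, x* = 29.
With the subsidy, sellers receive Ps = Pb + 59 for each unit, where Pb is the price buyers pay.
Supply in terms of Pb becomes xs = -636.5 + 5.5(Pb + 59) = -312 + 5.5Pb. Setting this equal to demand: 77.4 - 0.4Pb = -312 + 5.5Pb, so Pb = 66.
Sellers receive Ps = 66 + 59 = 125; x' = 77.4 − 0.4·66 = 51.
The subsidy expands output by 51 − 29 = 22 past the efficient level; on those units the gap between marginal cost and willingness to pay runs from 0 up to 59.
DWL = ½ × 59 × 22 = 649.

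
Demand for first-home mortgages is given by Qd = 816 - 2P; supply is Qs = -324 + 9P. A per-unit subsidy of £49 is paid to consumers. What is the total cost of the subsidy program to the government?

Government cost = 371322/11

Pre-subsidy: 816 - 2P = -324 + 9P gives P* = 1140/11, Q* = 6696/11.
With the rebate, buyers effectively pay Pb = Ps − 49, where Ps is the price sellers receive.
Demand in terms of Ps becomes Qd = 816 − 2(Ps − 49) = 914 - 2Ps. Setting this equal to supply: 914 - 2Ps = -324 + 9Ps, so Ps = 1238/11.
Buyers pay Pb = 1238/11 − 49 = 699/11; Q' = -324 + 9·(1238/11) = 7578/11.
Government outlay = subsidy × quantity = 49 × 7578/11 = 371322/11.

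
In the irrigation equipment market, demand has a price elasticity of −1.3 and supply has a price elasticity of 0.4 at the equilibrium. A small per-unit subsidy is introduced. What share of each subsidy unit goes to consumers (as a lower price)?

Consumer share = 4/17

For a small subsidy around the equilibrium, the benefit split depends on the relative slopes, which at a point are proportional to the elasticities.
Buyer share = εs/(εs + |εd|) = 0.4/(0.4 + 1.3) = 4/17; seller share = |εd|/(εs + |εd|) = 13/17.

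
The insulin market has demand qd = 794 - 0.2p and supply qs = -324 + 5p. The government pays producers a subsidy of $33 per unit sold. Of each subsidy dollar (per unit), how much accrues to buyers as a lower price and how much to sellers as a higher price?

Buyers gain 825/26 per unit; sellers gain 33/26 per unit

Pre-subsidy: 794 - 0.2p = -324 + 5p gives p* = 215, q* = 751.
With the subsidy, sellers receive ps = pb + 33 for each unit, where pb is the price buyers pay.
Supply in terms of pb becomes qs = -324 + 5(pb + 33) = -159 + 5pb. Setting this equal to demand: 794 - 0.2pb = -159 + 5pb, so pb = 4765/26.
Sellers receive ps = 4765/26 + 33 = 5623/26; q' = 794 − 0.2·(4765/26) = 19691/26.
Buyers' price falls by p* − pb = 215 − 4765/26 = 825/26; sellers' price rises by ps − p* = 5623/26 − 215 = 33/26.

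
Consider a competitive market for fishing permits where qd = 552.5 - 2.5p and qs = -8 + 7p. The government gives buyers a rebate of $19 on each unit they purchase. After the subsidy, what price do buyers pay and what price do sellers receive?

Pre-subsidy: 552.5 - 2.5p = -8 + 7p gives p* = 59, q* = 405.
With the rebate, buyers effectively pay pb = ps − 19, where ps is the price sellers receive.
Demand in terms of ps becomes qd = 552.5 − 2.5(ps − 19) = 600 - 2.5ps. Setting this equal to supply: 600 - 2.5ps = -8 + 7ps, so ps = 64.
Buyers pay pb = 64 − 19 = 45; q' = -8 + 7·64 = 440.

Buyers pay $45; sellers receive $64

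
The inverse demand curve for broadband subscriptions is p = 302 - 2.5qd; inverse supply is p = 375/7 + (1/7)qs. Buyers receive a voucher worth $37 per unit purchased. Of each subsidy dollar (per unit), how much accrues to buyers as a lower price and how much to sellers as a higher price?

Pre-subsidy: 302 - 2.5q = 375/7 + (1/7)q gives q* = 94 and p* = 67.
With the rebate, buyers effectively pay pb = ps − 37, where ps is the price sellers receive.
On the curves, pb = 302 - 2.5q and ps = 375/7 + (1/7)q; the wedge ps − pb = 37 gives 375/7 + (1/7)q − (302 - 2.5q) = 37, so q' = 108.
Then pb = 302 − 2.5·108 = 32 and ps = 375/7 + (1/7)·108 = 69.
Buyers' price falls by p* − pb = 67 − 32 = 35; sellers' price rises by ps − p* = 69 − 67 = 2.

Buyers gain $35 per unit; sellers gain $2 per unit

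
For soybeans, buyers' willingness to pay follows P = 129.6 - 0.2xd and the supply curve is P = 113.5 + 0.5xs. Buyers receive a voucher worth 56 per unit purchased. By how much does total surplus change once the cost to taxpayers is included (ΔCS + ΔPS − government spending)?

Net change in total surplus = -2240

Pre-subsidy: 129.6 - 0.2x = 113.5 + 0.5x gives x* = 23 and P* = 125.
With the rebate, buyers effectively pay Pb = Ps − 56, where Ps is the price sellers receive.
On the curves, Pb = 129.6 - 0.2x and Ps = 113.5 + 0.5x; the wedge Ps − Pb = 56 gives 113.5 + 0.5x − (129.6 - 0.2x) = 56, so x' = 103.
Then Pb = 129.6 − 0.2·103 = 109 and Ps = 113.5 + 0.5·103 = 165.
ΔCS = ½(23 + 103)(125 − 109) = 1008; ΔPS = ½(23 + 103)(165 − 125) = 2520.
Government spending = 56 × 103 = 5768.
Net change = 1008 + 2520 − 5768 = -2240. The loss equals the DWL triangle ½·56·80.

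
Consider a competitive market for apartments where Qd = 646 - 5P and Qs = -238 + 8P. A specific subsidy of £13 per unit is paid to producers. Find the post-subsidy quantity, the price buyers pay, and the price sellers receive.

Q' = 346; buyers pay £60; sellers receive £73

Pre-subsidy: 646 - 5P = -238 + 8P gives P* = 68, Q* = 306.
With the subsidy, sellers receive Ps = Pb + 13 for each unit, where Pb is the price buyers pay.
Supply in terms of Pb becomes Qs = -238 + 8(Pb + 13) = -134 + 8Pb. Setting this equal to demand: 646 - 5Pb = -134 + 8Pb, so Pb = 60.
Sellers receive Ps = 60 + 13 = 73; Q' = 646 − 5·60 = 346.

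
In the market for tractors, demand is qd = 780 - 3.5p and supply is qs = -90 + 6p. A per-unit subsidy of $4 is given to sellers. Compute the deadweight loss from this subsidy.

Pre-subsidy: 780 - 3.5p = -90 + 6p gives p* = 1740/19, q* = 8730/19.
With the subsidy, sellers receive ps = pb + 4 for each unit, where pb is the price buyers pay.
Supply in terms of pb becomes qs = -90 + 6(pb + 4) = -66 + 6pb. Setting this equal to demand: 780 - 3.5pb = -66 + 6pb, so pb = 1692/19.
Sellers receive ps = 1692/19 + 4 = 1768/19; q' = 780 − 3.5·(1692/19) = 8898/19.
The subsidy expands output by 8898/19 − 8730/19 = 168/19 past the efficient level; on those units the gap between marginal cost and willingness to pay runs from 0 up to 4.
DWL = ½ × 4 × 168/19 = 336/19.

Deadweight loss = 336/19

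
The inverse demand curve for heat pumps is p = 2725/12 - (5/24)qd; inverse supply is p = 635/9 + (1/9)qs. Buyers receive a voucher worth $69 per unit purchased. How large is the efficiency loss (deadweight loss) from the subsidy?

Pre-subsidy: 2725/12 - (5/24)q = 635/9 + (1/9)q gives q* = 490 and p* = 125.
With the rebate, buyers effectively pay pb = ps − 69, where ps is the price sellers receive.
On the curves, pb = 2725/12 - (5/24)q and ps = 635/9 + (1/9)q; the wedge ps − pb = 69 gives 635/9 + (1/9)q − (2725/12 - (5/24)q) = 69, so q' = 706.
Then pb = 2725/12 − (5/24)·706 = 80 and ps = 635/9 + (1/9)·706 = 149.
The subsidy expands output by 706 − 490 = 216 past the efficient level; on those units the gap between marginal cost and willingness to pay runs from 0 up to 69.
DWL = ½ × 69 × 216 = 7452.

Deadweight loss = $7452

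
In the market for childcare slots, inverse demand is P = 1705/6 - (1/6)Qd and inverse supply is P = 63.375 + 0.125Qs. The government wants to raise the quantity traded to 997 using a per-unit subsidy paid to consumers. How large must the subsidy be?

At Q = 997, from the demand curve buyers pay Pb = 1705/6 − (1/6)·997 = 118; from the supply curve sellers need Ps = 63.375 + 0.125·997 = 188.
The subsidy must fill the gap: s = Ps − Pb = 188 − 118 = 70.

Required subsidy s = 70 per unit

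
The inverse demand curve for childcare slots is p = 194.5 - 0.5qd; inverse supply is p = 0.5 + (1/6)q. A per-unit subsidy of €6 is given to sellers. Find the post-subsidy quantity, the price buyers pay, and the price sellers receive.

Pre-subsidy: 194.5 - 0.5q = 0.5 + (1/6)q gives q* = 291 and p* = 49.
With the subsidy, sellers receive ps = pb + 6 for each unit, where pb is the price buyers pay.
On the curves, pb = 194.5 - 0.5q and ps = 0.5 + (1/6)q; the wedge ps − pb = 6 gives 0.5 + (1/6)q − (194.5 - 0.5q) = 6, so q' = 300.
Then pb = 194.5 − 0.5·300 = 44.5 and ps = 0.5 + (1/6)·300 = 50.5.

q' = 300; buyers pay €44.5; sellers receive €50.5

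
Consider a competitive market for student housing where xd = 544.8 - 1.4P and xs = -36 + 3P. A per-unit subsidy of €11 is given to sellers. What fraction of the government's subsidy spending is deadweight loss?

DWL / government spending = 7/494

Pre-subsidy: 544.8 - 1.4P = -36 + 3P gives P* = 132, x* = 360.
With the subsidy, sellers receive Ps = Pb + 11 for each unit, where Pb is the price buyers pay.
Supply in terms of Pb becomes xs = -36 + 3(Pb + 11) = -3 + 3Pb. Setting this equal to demand: 544.8 - 1.4Pb = -3 + 3Pb, so Pb = 124.5.
Sellers receive Ps = 124.5 + 11 = 135.5; x' = 544.8 − 1.4·124.5 = 370.5.
ΔCS = ½(360 + 370.5)(132 − 124.5) = 2739.375; ΔPS = ½(360 + 370.5)(135.5 − 132) = 1278.375.
Government spending = 11 × 370.5 = 4075.5.
DWL = ½ × 11 × (370.5 − 360) = 57.75; fraction = 57.75 / 4075.5 = 7/494.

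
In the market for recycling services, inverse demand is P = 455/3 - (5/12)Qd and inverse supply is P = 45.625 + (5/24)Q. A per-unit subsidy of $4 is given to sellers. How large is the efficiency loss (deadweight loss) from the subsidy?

Pre-subsidy: 455/3 - (5/12)Q = 45.625 + (5/24)Q gives Q* = 509/3 and P* = 2915/36.
With the subsidy, sellers receive Ps = Pb + 4 for each unit, where Pb is the price buyers pay.
On the curves, Pb = 455/3 - (5/12)Q and Ps = 45.625 + (5/24)Q; the wedge Ps − Pb = 4 gives 45.625 + (5/24)Q − (455/3 - (5/12)Q) = 4, so Q' = 2641/15.
Then Pb = 455/3 − (5/12)·(2641/15) = 2819/36 and Ps = 45.625 + (5/24)·(2641/15) = 2963/36.
The subsidy expands output by 2641/15 − 509/3 = 6.4 past the efficient level; on those units the gap between marginal cost and willingness to pay runs from 0 up to 4.
DWL = ½ × 4 × 6.4 = 12.8.

Deadweight loss = $12.8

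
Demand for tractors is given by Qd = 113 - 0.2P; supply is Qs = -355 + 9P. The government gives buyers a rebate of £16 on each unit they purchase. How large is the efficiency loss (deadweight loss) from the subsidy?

Deadweight loss = 576/23

Pre-subsidy: 113 - 0.2P = -355 + 9P gives P* = 1170/23, Q* = 2365/23.
With the rebate, buyers effectively pay Pb = Ps − 16, where Ps is the price sellers receive.
Demand in terms of Ps becomes Qd = 113 − 0.2(Ps − 16) = 116.2 - 0.2Ps. Setting this equal to supply: 116.2 - 0.2Ps = -355 + 9Ps, so Ps = 1178/23.
Buyers pay Pb = 1178/23 − 16 = 810/23; Q' = -355 + 9·(1178/23) = 2437/23.
The subsidy expands output by 2437/23 − 2365/23 = 72/23 past the efficient level; on those units the gap between marginal cost and willingness to pay runs from 0 up to 16.
DWL = ½ × 16 × 72/23 = 576/23.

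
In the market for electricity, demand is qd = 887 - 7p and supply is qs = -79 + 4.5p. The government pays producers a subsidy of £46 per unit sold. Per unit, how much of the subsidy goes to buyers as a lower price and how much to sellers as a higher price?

Buyers gain £18 per unit; sellers gain £28 per unit

Pre-subsidy: 887 - 7p = -79 + 4.5p gives p* = 84, q* = 299.
With the subsidy, sellers receive ps = pb + 46 for each unit, where pb is the price buyers pay.
Supply in terms of pb becomes qs = -79 + 4.5(pb + 46) = 128 + 4.5pb. Setting this equal to demand: 887 - 7pb = 128 + 4.5pb, so pb = 66.
Sellers receive ps = 66 + 46 = 112; q' = 887 − 7·66 = 425.
Buyers' price falls by p* − pb = 84 − 66 = 18; sellers' price rises by ps − p* = 112 − 84 = 28.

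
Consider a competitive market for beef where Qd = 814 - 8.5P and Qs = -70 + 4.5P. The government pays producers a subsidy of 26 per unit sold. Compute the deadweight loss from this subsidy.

Pre-subsidy: 814 - 8.5P = -70 + 4.5P gives P* = 68, Q* = 236.
With the subsidy, sellers receive Ps = Pb + 26 for each unit, where Pb is the price buyers pay.
Supply in terms of Pb becomes Qs = -70 + 4.5(Pb + 26) = 47 + 4.5Pb. Setting this equal to demand: 814 - 8.5Pb = 47 + 4.5Pb, so Pb = 59.
Sellers receive Ps = 59 + 26 = 85; Q' = 814 − 8.5·59 = 312.5.
The subsidy expands output by 312.5 − 236 = 76.5 past the efficient level; on those units the gap between marginal cost and willingness to pay runs from 0 up to 26.
DWL = ½ × 26 × 76.5 = 994.5.

Deadweight loss = 994.5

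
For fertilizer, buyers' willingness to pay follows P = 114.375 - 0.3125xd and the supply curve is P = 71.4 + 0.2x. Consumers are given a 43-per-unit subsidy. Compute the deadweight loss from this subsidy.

Pre-subsidy: 114.375 - 0.3125x = 71.4 + 0.2x gives x* = 3438/41 and P* = 3615/41.
With the rebate, buyers effectively pay Pb = Ps − 43, where Ps is the price sellers receive.
On the curves, Pb = 114.375 - 0.3125x and Ps = 71.4 + 0.2x; the wedge Ps − Pb = 43 gives 71.4 + 0.2x − (114.375 - 0.3125x) = 43, so x' = 6878/41.
Then Pb = 114.375 − 0.3125·(6878/41) = 2540/41 and Ps = 71.4 + 0.2·(6878/41) = 4303/41.
The subsidy expands output by 6878/41 − 3438/41 = 3440/41 past the efficient level; on those units the gap between marginal cost and willingness to pay runs from 0 up to 43.
DWL = ½ × 43 × 3440/41 = 73960/41.

Deadweight loss = 73960/41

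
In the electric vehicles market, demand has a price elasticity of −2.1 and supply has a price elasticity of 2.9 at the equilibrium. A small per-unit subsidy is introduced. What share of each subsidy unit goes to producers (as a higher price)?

For a small subsidy around the equilibrium, the benefit split depends on the relative slopes, which at a point are proportional to the elasticities.
Buyer share = εs/(εs + |εd|) = 2.9/(2.9 + 2.1) = 0.58; seller share = |εd|/(εs + |εd|) = 0.42.
So producers capture 0.42 of the subsidy.

Producer share = 0.42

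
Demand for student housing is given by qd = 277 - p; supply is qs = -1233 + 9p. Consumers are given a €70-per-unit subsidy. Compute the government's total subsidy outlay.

Government cost = €13230

Pre-subsidy: 277 - p = -1233 + 9p gives p* = 151, q* = 126.
With the rebate, buyers effectively pay pb = ps − 70, where ps is the price sellers receive.
Demand in terms of ps becomes qd = 277 − 1(ps − 70) = 347 - ps. Setting this equal to supply: 347 - ps = -1233 + 9ps, so ps = 158.
Buyers pay pb = 158 − 70 = 88; q' = -1233 + 9·158 = 189.
Government outlay = subsidy × quantity = 70 × 189 = 13230.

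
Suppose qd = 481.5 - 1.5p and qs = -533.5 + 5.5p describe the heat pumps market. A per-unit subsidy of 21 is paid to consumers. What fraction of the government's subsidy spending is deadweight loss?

Pre-subsidy: 481.5 - 1.5p = -533.5 + 5.5p gives p* = 145, q* = 264.
With the rebate, buyers effectively pay pb = ps − 21, where ps is the price sellers receive.
Demand in terms of ps becomes qd = 481.5 − 1.5(ps − 21) = 513 - 1.5ps. Setting this equal to supply: 513 - 1.5ps = -533.5 + 5.5ps, so ps = 149.5.
Buyers pay pb = 149.5 − 21 = 128.5; q' = -533.5 + 5.5·149.5 = 288.75.
ΔCS = ½(264 + 288.75)(145 − 128.5) = 4560.1875; ΔPS = ½(264 + 288.75)(149.5 − 145) = 1243.6875.
Government spending = 21 × 288.75 = 6063.75.
DWL = ½ × 21 × (288.75 − 264) = 259.875; fraction = 259.875 / 6063.75 = 3/70.

DWL / government spending = 3/70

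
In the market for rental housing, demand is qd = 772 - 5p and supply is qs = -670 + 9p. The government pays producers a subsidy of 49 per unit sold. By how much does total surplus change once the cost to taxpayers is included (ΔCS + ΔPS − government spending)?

Pre-subsidy: 772 - 5p = -670 + 9p gives p* = 103, q* = 257.
With the subsidy, sellers receive ps = pb + 49 for each unit, where pb is the price buyers pay.
Supply in terms of pb becomes qs = -670 + 9(pb + 49) = -229 + 9pb. Setting this equal to demand: 772 - 5pb = -229 + 9pb, so pb = 71.5.
Sellers receive ps = 71.5 + 49 = 120.5; q' = 772 − 5·71.5 = 414.5.
ΔCS = ½(257 + 414.5)(103 − 71.5) = 10576.125; ΔPS = ½(257 + 414.5)(120.5 − 103) = 5875.625.
Government spending = 49 × 414.5 = 20310.5.
Net change = 10576.125 + 5875.625 − 20310.5 = -3858.75. The loss equals the DWL triangle ½·49·157.5.

Net change in total surplus = -3858.75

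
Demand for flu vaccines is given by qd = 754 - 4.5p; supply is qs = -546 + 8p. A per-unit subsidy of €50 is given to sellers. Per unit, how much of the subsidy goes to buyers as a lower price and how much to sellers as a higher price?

Buyers gain €32 per unit; sellers gain €18 per unit

Pre-subsidy: 754 - 4.5p = -546 + 8p gives p* = 104, q* = 286.
With the subsidy, sellers receive ps = pb + 50 for each unit, where pb is the price buyers pay.
Supply in terms of pb becomes qs = -546 + 8(pb + 50) = -146 + 8pb. Setting this equal to demand: 754 - 4.5pb = -146 + 8pb, so pb = 72.
Sellers receive ps = 72 + 50 = 122; q' = 754 − 4.5·72 = 430.
Buyers' price falls by p* − pb = 104 − 72 = 32; sellers' price rises by ps − p* = 122 − 104 = 18.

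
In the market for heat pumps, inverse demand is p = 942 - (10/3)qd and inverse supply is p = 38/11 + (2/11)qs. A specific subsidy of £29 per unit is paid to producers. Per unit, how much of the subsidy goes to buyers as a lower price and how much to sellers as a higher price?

Pre-subsidy: 942 - (10/3)q = 38/11 + (2/11)q gives q* = 267 and p* = 52.
With the subsidy, sellers receive ps = pb + 29 for each unit, where pb is the price buyers pay.
On the curves, pb = 942 - (10/3)q and ps = 38/11 + (2/11)q; the wedge ps − pb = 29 gives 38/11 + (2/11)q − (942 - (10/3)q) = 29, so q' = 275.25.
Then pb = 942 − (10/3)·275.25 = 24.5 and ps = 38/11 + (2/11)·275.25 = 53.5.
Buyers' price falls by p* − pb = 52 − 24.5 = 27.5; sellers' price rises by ps − p* = 53.5 − 52 = 1.5.

Buyers gain £27.5 per unit; sellers gain £1.5 per unit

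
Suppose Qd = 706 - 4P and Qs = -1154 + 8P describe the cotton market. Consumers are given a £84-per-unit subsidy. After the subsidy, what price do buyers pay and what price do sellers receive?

Buyers pay £99; sellers receive £183

Pre-subsidy: 706 - 4P = -1154 + 8P gives P* = 155, Q* = 86.
With the rebate, buyers effectively pay Pb = Ps − 84, where Ps is the price sellers receive.
Demand in terms of Ps becomes Qd = 706 − 4(Ps − 84) = 1042 - 4Ps. Setting this equal to supply: 1042 - 4Ps = -1154 + 8Ps, so Ps = 183.
Buyers pay Pb = 183 − 84 = 99; Q' = -1154 + 8·183 = 310.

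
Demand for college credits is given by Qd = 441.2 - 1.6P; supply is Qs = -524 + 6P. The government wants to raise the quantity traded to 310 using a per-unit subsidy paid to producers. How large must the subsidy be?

At Q = 310, invert demand for the buyer price: Pb = (441.2 − 310)/1.6 = 82; invert supply for the seller price: Ps = (310 − (-524))/6 = 139.
The subsidy must fill the gap: s = Ps − Pb = 139 − 82 = 57.

Required subsidy s = 57 per unit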